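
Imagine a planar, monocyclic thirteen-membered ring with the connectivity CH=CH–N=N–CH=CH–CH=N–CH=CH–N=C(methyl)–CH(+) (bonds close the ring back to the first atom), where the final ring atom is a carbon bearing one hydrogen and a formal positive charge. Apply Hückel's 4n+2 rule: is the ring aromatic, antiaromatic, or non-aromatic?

Check conjugation: the double-bond atoms are sp², each contributing one p electron; each =N– nitrogen is pyridine-type (lone pair in the sp² plane, one electron in the p orbital); the carbocation has an empty p orbital — every position has a p orbital, so the cyclic π system is continuous.
π-electron count: 6 × 2 = 12 from the double-bond units + 0 from the CH(+) atom = 12.
12 is a 4n count (n = 3), so the planar conjugated ring is antiaromatic.

Antiaromatic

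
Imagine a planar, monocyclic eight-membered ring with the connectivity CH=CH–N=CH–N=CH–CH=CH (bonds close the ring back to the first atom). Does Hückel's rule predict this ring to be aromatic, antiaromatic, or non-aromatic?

The p orbitals form a continuous loop: every atom in a ring double bond is sp² and brings one electron to the p orbital; the doubly-bonded nitrogens are pyridine-type — their lone pairs lie in the ring plane, leaving one electron in the p orbital. The ring is fully conjugated.
Adding the contributions, 4 × 2 = 8 from the 4 double-bond units.
With 8 = 4·2 π electrons, Hückel's rule classifies the planar ring as antiaromatic.

Antiaromatic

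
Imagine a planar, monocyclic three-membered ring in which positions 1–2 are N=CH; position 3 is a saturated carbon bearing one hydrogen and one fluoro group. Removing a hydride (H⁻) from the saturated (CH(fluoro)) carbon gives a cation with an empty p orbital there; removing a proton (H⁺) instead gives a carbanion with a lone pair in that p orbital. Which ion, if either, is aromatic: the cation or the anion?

The cation

In either ion the ring is fully conjugated: every atom, including the new sp² carbon, supplies a p orbital.
Cation: 1 × 2 + 0 = 2 π electrons → 4(0)+2, aromatic.
Anion: 1 × 2 + 2 = 4 π electrons → 4(1), antiaromatic.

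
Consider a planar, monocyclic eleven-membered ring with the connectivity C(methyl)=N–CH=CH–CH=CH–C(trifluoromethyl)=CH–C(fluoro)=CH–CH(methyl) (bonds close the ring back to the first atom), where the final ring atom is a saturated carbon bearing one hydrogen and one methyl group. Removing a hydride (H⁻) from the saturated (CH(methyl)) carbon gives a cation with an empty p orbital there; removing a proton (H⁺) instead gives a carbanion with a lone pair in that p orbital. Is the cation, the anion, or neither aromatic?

The cation

Once that carbon is sp², every ring atom has a p orbital and both ions are fully conjugated.
Cation: 5 × 2 + 0 = 10 π electrons → 4(2)+2, aromatic.
Anion: 5 × 2 + 2 = 12 π electrons → 4(3), antiaromatic.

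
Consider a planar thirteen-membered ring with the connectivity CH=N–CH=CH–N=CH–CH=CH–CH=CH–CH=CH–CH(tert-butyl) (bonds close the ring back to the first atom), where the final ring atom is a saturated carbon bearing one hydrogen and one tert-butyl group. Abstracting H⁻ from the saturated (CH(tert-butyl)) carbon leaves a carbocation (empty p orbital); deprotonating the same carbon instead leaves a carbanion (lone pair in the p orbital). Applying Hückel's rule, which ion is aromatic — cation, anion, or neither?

The anion

Both ions have a continuous loop of p orbitals — each ring atom is sp².
Cation: 6 × 2 + 0 = 12 π electrons → 4(3), antiaromatic.
Anion: 6 × 2 + 2 = 14 π electrons → 4(3)+2, aromatic.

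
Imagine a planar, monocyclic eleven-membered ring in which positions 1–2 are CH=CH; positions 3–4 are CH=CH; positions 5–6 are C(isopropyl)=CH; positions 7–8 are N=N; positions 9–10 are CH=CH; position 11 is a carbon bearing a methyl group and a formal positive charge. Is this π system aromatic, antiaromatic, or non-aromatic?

Aromatic

The p orbitals form a continuous loop: the double-bond atoms are sp², each contributing one p electron; each =N– nitrogen is pyridine-type (lone pair in the sp² plane, one electron in the p orbital); the carbocation has an empty p orbital. The ring is fully conjugated.
Tallying contributions gives 5 × 2 = 10 from the double-bond units + 0 from the C(methyl)(+) atom = 10.
That gives a 4n+2 count (10, n = 2).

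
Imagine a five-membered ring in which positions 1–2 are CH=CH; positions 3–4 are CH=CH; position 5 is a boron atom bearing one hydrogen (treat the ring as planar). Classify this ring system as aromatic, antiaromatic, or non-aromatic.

Antiaromatic

Check conjugation: each doubly-bonded ring atom is sp² with one p-orbital electron; the boron has an empty p orbital — every position has a p orbital, so the cyclic π system is continuous.
Counting π electrons: 2 × 2 = 4 from the double-bond units + 0 from the BH atom = 4.
With 4 = 4·1 π electrons, Hückel's rule classifies the planar ring as antiaromatic.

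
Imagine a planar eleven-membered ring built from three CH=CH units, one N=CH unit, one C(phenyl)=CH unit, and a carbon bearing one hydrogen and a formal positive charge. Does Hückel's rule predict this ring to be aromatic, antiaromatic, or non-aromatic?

The p orbitals form a continuous loop: each doubly-bonded ring atom is sp² with one p-orbital electron; each =N– nitrogen is pyridine-type (lone pair in the sp² plane, one electron in the p orbital); the carbocation has an empty p orbital. The ring is fully conjugated.
Adding the contributions, 5 × 2 = 10 from the double-bond units + 0 from the CH(+) atom = 10.
That gives a 4n+2 count (10, n = 2).

Aromatic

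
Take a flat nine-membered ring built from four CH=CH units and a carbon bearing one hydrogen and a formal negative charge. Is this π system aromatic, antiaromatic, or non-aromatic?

Every ring atom contributes a p orbital perpendicular to the ring (the double-bond atoms are sp², each contributing one p electron; the carbanion's lone pair occupies the p orbital), so the π system is cyclic and fully conjugated.
Tallying contributions gives 4 × 2 = 8 from the double-bond units + 2 from the CH(-) atom = 10.
Since 10 = 4·2 + 2, the ring meets the 4n+2 criterion.

Aromatic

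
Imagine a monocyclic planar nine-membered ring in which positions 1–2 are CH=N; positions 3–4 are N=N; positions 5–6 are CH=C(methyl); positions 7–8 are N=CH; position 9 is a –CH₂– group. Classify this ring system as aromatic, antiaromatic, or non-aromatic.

At the CH2 position, the tetrahedral CH₂ carbon is sp³ and has no p orbital in the ring π system; the ring's p-orbital overlap is broken there.
Hückel's rule only applies to fully conjugated rings, so this one is simply non-aromatic.

Non-aromatic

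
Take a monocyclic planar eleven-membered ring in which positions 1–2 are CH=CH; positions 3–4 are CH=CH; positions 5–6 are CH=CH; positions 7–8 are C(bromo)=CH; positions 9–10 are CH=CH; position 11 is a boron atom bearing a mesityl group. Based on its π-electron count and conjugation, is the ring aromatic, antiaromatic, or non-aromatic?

Aromatic

The p orbitals form a continuous loop: each doubly-bonded ring atom is sp² with one p-orbital electron; the boron has an empty p orbital. The ring is fully conjugated.
π-electron count: 5 × 2 = 10 from the double-bond units + 0 from the B(mesityl) atom = 10.
10 = 4(2) + 2, which satisfies Hückel's 4n+2 rule.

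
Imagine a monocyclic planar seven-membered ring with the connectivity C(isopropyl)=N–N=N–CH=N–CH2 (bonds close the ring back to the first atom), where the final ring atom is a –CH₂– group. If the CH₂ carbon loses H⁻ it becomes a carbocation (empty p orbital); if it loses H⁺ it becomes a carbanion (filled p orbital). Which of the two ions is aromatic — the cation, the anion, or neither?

Both ions have a continuous loop of p orbitals — each ring atom is sp².
Cation: 3 × 2 + 0 = 6 π electrons → 4(1)+2, aromatic.
Anion: 3 × 2 + 2 = 8 π electrons → 4(2), antiaromatic.

The cation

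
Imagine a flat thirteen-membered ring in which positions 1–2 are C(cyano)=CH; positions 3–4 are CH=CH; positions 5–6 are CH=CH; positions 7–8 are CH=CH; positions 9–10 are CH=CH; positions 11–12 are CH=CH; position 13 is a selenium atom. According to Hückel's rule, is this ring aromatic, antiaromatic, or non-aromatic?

All ring atoms are sp² and supply a p orbital to the ring (every atom in a ring double bond is sp² and brings one electron to the p orbital; the selenium donates one lone pair from its p orbital); the conjugation is uninterrupted.
Counting π electrons: 6 × 2 = 12 from the double-bond units + 2 from the Se atom = 14.
That gives a 4n+2 count (14, n = 3).

Aromatic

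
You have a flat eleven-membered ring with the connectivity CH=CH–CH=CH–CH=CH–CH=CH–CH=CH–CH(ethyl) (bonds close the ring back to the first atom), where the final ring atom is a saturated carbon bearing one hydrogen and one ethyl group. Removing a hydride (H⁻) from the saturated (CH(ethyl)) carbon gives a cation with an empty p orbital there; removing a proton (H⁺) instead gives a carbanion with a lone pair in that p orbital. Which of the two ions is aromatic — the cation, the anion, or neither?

The cation

Once that carbon is sp², every ring atom has a p orbital and both ions are fully conjugated.
Cation: 5 × 2 + 0 = 10 π electrons → 4(2)+2, aromatic.
Anion: 5 × 2 + 2 = 12 π electrons → 4(3), antiaromatic.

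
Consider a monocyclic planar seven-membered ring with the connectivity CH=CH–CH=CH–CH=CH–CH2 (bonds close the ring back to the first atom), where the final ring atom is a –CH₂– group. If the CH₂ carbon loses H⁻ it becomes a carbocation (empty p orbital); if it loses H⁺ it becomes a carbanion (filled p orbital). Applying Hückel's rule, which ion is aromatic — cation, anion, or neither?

Both ions have a continuous loop of p orbitals — each ring atom is sp².
Cation: 3 × 2 + 0 = 6 π electrons → 4(1)+2, aromatic.
Anion: 3 × 2 + 2 = 8 π electrons → 4(2), antiaromatic.

The cation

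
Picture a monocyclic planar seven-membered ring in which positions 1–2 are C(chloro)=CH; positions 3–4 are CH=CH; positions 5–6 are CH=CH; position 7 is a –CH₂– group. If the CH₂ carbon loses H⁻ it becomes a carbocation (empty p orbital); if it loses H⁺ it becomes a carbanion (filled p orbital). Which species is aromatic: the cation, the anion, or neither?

In either ion the ring is fully conjugated: every atom, including the new sp² carbon, supplies a p orbital.
Cation: 3 × 2 + 0 = 6 π electrons → 4(1)+2, aromatic.
Anion: 3 × 2 + 2 = 8 π electrons → 4(2), antiaromatic.

The cation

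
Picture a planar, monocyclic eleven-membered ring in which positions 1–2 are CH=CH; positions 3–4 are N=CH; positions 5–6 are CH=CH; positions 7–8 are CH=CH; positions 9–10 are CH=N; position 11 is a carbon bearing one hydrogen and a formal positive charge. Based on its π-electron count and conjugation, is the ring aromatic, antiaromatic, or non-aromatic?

Check conjugation: the double-bond atoms are sp², each contributing one p electron; each =N– nitrogen is pyridine-type (lone pair in the sp² plane, one electron in the p orbital); the carbocation has an empty p orbital — every position has a p orbital, so the cyclic π system is continuous.
π-electron count: 5 × 2 = 10 from the double-bond units + 0 from the CH(+) atom = 10.
With 10 π electrons (n = 2), the Hückel 4n+2 condition holds.

Aromatic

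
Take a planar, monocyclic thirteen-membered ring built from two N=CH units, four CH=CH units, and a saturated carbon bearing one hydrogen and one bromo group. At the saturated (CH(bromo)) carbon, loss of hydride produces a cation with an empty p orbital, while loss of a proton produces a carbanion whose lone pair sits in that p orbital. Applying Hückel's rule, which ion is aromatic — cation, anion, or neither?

The anion

In both ions every ring atom is sp² and contributes a p orbital, so both rings are fully conjugated.
Cation: 6 × 2 + 0 = 12 π electrons → 4(3), antiaromatic.
Anion: 6 × 2 + 2 = 14 π electrons → 4(3)+2, aromatic.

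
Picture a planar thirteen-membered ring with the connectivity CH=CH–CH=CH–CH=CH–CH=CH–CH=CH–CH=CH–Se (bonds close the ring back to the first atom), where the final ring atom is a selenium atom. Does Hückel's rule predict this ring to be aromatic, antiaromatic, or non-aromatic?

Aromatic

Every ring atom contributes a p orbital perpendicular to the ring (every atom in a ring double bond is sp² and brings one electron to the p orbital; the selenium donates one lone pair from its p orbital), so the π system is cyclic and fully conjugated.
Counting π electrons: 6 × 2 = 12 from the double-bond units + 2 from the Se atom = 14.
14 = 4(3) + 2, which satisfies Hückel's 4n+2 rule.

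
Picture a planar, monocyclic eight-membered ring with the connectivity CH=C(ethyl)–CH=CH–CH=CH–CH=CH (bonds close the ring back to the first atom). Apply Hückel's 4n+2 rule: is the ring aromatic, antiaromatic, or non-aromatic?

Check conjugation: each doubly-bonded ring atom is sp² with one p-orbital electron — every position has a p orbital, so the cyclic π system is continuous.
π-electron count: 4 × 2 = 8 from the 4 double-bond units.
With 8 = 4·2 π electrons, Hückel's rule classifies the planar ring as antiaromatic.

Antiaromatic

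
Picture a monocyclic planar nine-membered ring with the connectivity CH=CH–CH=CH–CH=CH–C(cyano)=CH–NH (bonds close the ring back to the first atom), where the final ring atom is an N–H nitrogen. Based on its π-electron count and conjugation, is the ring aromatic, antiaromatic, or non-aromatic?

Aromatic

Every ring atom contributes a p orbital perpendicular to the ring (every atom in a ring double bond is sp² and brings one electron to the p orbital; the pyrrole-type nitrogen donates its lone pair from the p orbital), so the π system is cyclic and fully conjugated.
Adding the contributions, 4 × 2 = 8 from the double-bond units + 2 from the NH atom = 10.
Since 10 = 4·2 + 2, the ring meets the 4n+2 criterion.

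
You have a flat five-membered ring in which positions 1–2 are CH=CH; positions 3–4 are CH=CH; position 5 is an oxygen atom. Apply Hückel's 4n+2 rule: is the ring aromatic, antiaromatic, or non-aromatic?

Check conjugation: the double-bond atoms are sp², each contributing one p electron; the oxygen donates one lone pair from its p orbital — every position has a p orbital, so the cyclic π system is continuous.
π-electron count: 2 × 2 = 4 from the double-bond units + 2 from the O atom = 6.
Since 6 = 4·1 + 2, the ring meets the 4n+2 criterion.
This is furan.

Aromatic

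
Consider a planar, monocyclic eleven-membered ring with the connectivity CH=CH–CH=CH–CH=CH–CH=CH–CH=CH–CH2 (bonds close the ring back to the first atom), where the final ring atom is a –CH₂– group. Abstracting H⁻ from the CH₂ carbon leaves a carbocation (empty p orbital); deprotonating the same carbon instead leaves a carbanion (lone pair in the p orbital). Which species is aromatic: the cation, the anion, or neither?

In either ion the ring is fully conjugated: every atom, including the new sp² carbon, supplies a p orbital.
Cation: 5 × 2 + 0 = 10 π electrons → 4(2)+2, aromatic.
Anion: 5 × 2 + 2 = 12 π electrons → 4(3), antiaromatic.

The cation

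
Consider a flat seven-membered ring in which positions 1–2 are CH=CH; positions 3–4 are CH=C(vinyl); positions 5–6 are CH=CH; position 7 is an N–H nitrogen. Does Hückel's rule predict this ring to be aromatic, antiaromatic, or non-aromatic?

All ring atoms are sp² and supply a p orbital to the ring (the double-bond atoms are sp², each contributing one p electron; the pyrrole-type nitrogen donates its lone pair from the p orbital); the conjugation is uninterrupted.
Tallying contributions gives 3 × 2 = 6 from the double-bond units + 2 from the NH atom = 8.
8 = 4(2); a planar, fully conjugated 4n system is antiaromatic.

Antiaromatic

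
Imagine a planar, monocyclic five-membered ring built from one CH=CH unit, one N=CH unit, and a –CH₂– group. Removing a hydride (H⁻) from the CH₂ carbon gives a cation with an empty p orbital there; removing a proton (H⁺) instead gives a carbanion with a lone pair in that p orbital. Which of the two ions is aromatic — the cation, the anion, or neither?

In both ions every ring atom is sp² and contributes a p orbital, so both rings are fully conjugated.
Cation: 2 × 2 + 0 = 4 π electrons → 4(1), antiaromatic.
Anion: 2 × 2 + 2 = 6 π electrons → 4(1)+2, aromatic.

The anion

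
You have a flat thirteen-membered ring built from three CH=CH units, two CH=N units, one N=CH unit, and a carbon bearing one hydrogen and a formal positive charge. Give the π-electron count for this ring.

The p orbitals form a continuous loop: the double-bond atoms are sp², each contributing one p electron; the doubly-bonded nitrogens are pyridine-type — their lone pairs lie in the ring plane, leaving one electron in the p orbital; the carbocation has an empty p orbital. The ring is fully conjugated.
Counting π electrons: 6 × 2 = 12 from the double-bond units + 0 from the CH(+) atom = 12.

12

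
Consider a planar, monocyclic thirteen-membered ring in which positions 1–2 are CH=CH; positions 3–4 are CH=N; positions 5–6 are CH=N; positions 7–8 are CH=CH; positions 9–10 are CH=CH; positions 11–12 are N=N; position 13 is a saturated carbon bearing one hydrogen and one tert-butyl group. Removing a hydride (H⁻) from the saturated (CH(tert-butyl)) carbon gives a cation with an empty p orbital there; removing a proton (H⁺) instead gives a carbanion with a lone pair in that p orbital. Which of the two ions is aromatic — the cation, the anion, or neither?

Once that carbon is sp², every ring atom has a p orbital and both ions are fully conjugated.
Cation: 6 × 2 + 0 = 12 π electrons → 4(3), antiaromatic.
Anion: 6 × 2 + 2 = 14 π electrons → 4(3)+2, aromatic.

The anion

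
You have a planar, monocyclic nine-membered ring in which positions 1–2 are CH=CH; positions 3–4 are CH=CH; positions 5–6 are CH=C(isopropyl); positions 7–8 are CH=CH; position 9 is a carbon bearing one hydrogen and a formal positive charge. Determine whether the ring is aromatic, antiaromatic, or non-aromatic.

Antiaromatic

Every ring atom contributes a p orbital perpendicular to the ring (every atom in a ring double bond is sp² and brings one electron to the p orbital; the carbocation has an empty p orbital), so the π system is cyclic and fully conjugated.
Tallying contributions gives 4 × 2 = 8 from the double-bond units + 0 from the CH(+) atom = 8.
A 4n π count (8, n = 2) in a planar conjugated ring means antiaromatic.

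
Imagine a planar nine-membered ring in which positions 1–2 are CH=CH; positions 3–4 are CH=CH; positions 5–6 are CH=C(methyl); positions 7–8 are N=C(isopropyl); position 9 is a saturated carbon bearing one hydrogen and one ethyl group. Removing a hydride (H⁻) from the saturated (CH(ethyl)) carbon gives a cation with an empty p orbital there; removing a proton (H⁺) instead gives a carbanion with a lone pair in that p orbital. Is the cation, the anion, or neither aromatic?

In either ion the ring is fully conjugated: every atom, including the new sp² carbon, supplies a p orbital.
Cation: 4 × 2 + 0 = 8 π electrons → 4(2), antiaromatic.
Anion: 4 × 2 + 2 = 10 π electrons → 4(2)+2, aromatic.

The anion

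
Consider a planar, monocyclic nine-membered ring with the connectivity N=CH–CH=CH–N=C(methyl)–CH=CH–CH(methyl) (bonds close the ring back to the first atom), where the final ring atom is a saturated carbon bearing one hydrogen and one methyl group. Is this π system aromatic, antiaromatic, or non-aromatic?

Non-aromatic

At the CH(methyl) position, that saturated carbon is sp³ and has no p orbital in the ring π system; the ring's p-orbital overlap is broken there.
Without a continuous loop of overlapping p orbitals the Hückel electron count never comes into play.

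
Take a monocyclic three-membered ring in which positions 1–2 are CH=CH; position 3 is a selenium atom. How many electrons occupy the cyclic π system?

Every ring atom contributes a p orbital perpendicular to the ring (each doubly-bonded ring atom is sp² with one p-orbital electron; the selenium donates one lone pair from its p orbital), so the π system is cyclic and fully conjugated.
π-electron count: 1 × 2 = 2 from the double-bond unit + 2 from the Se atom = 4.

4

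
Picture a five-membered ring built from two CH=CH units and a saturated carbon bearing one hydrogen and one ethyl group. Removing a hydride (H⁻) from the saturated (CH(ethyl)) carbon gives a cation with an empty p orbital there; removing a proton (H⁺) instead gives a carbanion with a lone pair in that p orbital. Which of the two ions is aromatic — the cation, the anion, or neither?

The anion

In both ions every ring atom is sp² and contributes a p orbital, so both rings are fully conjugated.
Cation: 2 × 2 + 0 = 4 π electrons → 4(1), antiaromatic.
Anion: 2 × 2 + 2 = 6 π electrons → 4(1)+2, aromatic.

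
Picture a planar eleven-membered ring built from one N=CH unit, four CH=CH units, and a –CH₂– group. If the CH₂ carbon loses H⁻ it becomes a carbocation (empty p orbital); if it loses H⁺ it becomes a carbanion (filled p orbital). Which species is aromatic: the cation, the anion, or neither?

The cation

In either ion the ring is fully conjugated: every atom, including the new sp² carbon, supplies a p orbital.
Cation: 5 × 2 + 0 = 10 π electrons → 4(2)+2, aromatic.
Anion: 5 × 2 + 2 = 12 π electrons → 4(3), antiaromatic.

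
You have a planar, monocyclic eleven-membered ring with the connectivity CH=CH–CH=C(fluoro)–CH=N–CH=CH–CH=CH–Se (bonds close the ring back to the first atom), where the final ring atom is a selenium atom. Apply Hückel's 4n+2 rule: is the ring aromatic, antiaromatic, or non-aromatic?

Antiaromatic

Every ring atom contributes a p orbital perpendicular to the ring (the double-bond atoms are sp², each contributing one p electron; the doubly-bonded nitrogens are pyridine-type — their lone pairs lie in the ring plane, leaving one electron in the p orbital; the selenium donates one lone pair from its p orbital), so the π system is cyclic and fully conjugated.
Adding the contributions, 5 × 2 = 10 from the double-bond units + 2 from the Se atom = 12.
A 4n π count (12, n = 3) in a planar conjugated ring means antiaromatic.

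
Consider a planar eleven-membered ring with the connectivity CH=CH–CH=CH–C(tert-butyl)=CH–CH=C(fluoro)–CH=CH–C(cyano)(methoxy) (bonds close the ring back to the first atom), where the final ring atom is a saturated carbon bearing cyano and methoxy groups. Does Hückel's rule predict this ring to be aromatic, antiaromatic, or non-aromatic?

Non-aromatic

The C(cyano)(methoxy) carbon is saturated: that saturated carbon is sp³ and has no p orbital in the ring π system. Conjugation is not continuous around the ring.
Hückel's rule only applies to fully conjugated rings, so this one is simply non-aromatic.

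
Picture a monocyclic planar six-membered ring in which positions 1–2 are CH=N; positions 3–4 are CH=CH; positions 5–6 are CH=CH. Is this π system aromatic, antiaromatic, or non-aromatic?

Every ring atom contributes a p orbital perpendicular to the ring (the double-bond atoms are sp², each contributing one p electron; the doubly-bonded nitrogens are pyridine-type — their lone pairs lie in the ring plane, leaving one electron in the p orbital), so the π system is cyclic and fully conjugated.
Adding the contributions, 3 × 2 = 6 from the 3 double-bond units.
With 6 π electrons (n = 1), the Hückel 4n+2 condition holds.

Aromatic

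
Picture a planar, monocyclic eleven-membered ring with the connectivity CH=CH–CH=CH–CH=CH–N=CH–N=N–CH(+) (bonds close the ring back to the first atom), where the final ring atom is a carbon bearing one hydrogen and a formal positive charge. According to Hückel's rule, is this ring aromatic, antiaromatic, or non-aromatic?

Check conjugation: the double-bond atoms are sp², each contributing one p electron; the doubly-bonded nitrogens are pyridine-type — their lone pairs lie in the ring plane, leaving one electron in the p orbital; the carbocation has an empty p orbital — every position has a p orbital, so the cyclic π system is continuous.
Counting π electrons: 5 × 2 = 10 from the double-bond units + 0 from the CH(+) atom = 10.
That gives a 4n+2 count (10, n = 2).

Aromatic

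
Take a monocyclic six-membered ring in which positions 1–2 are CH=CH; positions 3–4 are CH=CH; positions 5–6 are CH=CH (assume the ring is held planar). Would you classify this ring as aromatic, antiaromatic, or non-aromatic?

All ring atoms are sp² and supply a p orbital to the ring (every atom in a ring double bond is sp² and brings one electron to the p orbital); the conjugation is uninterrupted.
π-electron count: 3 × 2 = 6 from the 3 double-bond units.
That gives a 4n+2 count (6, n = 1).
(The species described is benzene.)

Aromatic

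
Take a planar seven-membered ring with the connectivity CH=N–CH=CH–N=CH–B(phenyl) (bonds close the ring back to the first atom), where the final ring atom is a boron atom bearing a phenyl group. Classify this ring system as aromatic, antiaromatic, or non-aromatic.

Aromatic

Every ring atom contributes a p orbital perpendicular to the ring (the double-bond atoms are sp², each contributing one p electron; the doubly-bonded nitrogens are pyridine-type — their lone pairs lie in the ring plane, leaving one electron in the p orbital; the boron has an empty p orbital), so the π system is cyclic and fully conjugated.
Counting π electrons: 3 × 2 = 6 from the double-bond units + 0 from the B(phenyl) atom = 6.
That gives a 4n+2 count (6, n = 1).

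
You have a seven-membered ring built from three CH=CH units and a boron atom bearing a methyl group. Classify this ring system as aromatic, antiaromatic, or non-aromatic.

Every ring atom contributes a p orbital perpendicular to the ring (the double-bond atoms are sp², each contributing one p electron; the boron has an empty p orbital), so the π system is cyclic and fully conjugated.
Adding the contributions, 3 × 2 = 6 from the double-bond units + 0 from the B(methyl) atom = 6.
6 = 4(1) + 2, which satisfies Hückel's 4n+2 rule.

Aromatic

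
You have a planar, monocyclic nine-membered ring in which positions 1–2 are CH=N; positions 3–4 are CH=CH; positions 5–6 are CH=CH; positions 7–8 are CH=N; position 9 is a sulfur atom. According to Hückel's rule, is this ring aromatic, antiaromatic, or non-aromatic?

Aromatic

All ring atoms are sp² and supply a p orbital to the ring (every atom in a ring double bond is sp² and brings one electron to the p orbital; each sp² =N– keeps its lone pair in-plane and puts one electron into the π system; the sulfur donates one lone pair from its p orbital); the conjugation is uninterrupted.
Tallying contributions gives 4 × 2 = 8 from the double-bond units + 2 from the S atom = 10.
That gives a 4n+2 count (10, n = 2).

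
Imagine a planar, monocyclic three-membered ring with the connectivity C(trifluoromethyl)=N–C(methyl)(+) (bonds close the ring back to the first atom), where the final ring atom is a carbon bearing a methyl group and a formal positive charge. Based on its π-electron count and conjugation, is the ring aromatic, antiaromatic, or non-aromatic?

Aromatic

All ring atoms are sp² and supply a p orbital to the ring (the double-bond atoms are sp², each contributing one p electron; each sp² =N– keeps its lone pair in-plane and puts one electron into the π system; the carbocation has an empty p orbital); the conjugation is uninterrupted.
Tallying contributions gives 1 × 2 = 2 from the double-bond unit + 0 from the C(methyl)(+) atom = 2.
2 = 4(0) + 2, which satisfies Hückel's 4n+2 rule.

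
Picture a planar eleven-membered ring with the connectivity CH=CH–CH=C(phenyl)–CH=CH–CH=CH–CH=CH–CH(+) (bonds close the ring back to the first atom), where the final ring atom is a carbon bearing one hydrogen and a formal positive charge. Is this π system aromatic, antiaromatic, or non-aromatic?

The p orbitals form a continuous loop: the double-bond atoms are sp², each contributing one p electron; the carbocation has an empty p orbital. The ring is fully conjugated.
π-electron count: 5 × 2 = 10 from the double-bond units + 0 from the CH(+) atom = 10.
10 = 4(2) + 2, which satisfies Hückel's 4n+2 rule.

Aromatic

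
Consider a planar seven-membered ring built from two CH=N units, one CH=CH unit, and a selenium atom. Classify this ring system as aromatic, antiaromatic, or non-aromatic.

All ring atoms are sp² and supply a p orbital to the ring (the double-bond atoms are sp², each contributing one p electron; each sp² =N– keeps its lone pair in-plane and puts one electron into the π system; the selenium donates one lone pair from its p orbital); the conjugation is uninterrupted.
Tallying contributions gives 3 × 2 = 6 from the double-bond units + 2 from the Se atom = 8.
With 8 = 4·2 π electrons, Hückel's rule classifies the planar ring as antiaromatic.

Antiaromatic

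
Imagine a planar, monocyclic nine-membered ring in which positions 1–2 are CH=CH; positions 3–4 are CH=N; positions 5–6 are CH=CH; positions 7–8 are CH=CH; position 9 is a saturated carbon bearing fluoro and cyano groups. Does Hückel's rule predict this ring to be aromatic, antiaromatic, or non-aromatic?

The C(fluoro)(cyano) position has four σ bonds — that saturated carbon is sp³ and has no p orbital in the ring π system — so the cyclic conjugation is interrupted.
A ring that is not fully conjugated cannot be aromatic or antiaromatic regardless of its π-electron count.

Non-aromatic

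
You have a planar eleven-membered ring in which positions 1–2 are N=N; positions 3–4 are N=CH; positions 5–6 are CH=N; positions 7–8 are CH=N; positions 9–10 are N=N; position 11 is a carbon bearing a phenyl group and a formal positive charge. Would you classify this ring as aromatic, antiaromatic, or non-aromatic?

Aromatic

Every ring atom contributes a p orbital perpendicular to the ring (every atom in a ring double bond is sp² and brings one electron to the p orbital; each =N– nitrogen is pyridine-type (lone pair in the sp² plane, one electron in the p orbital); the carbocation has an empty p orbital), so the π system is cyclic and fully conjugated.
Tallying contributions gives 5 × 2 = 10 from the double-bond units + 0 from the C(phenyl)(+) atom = 10.
10 = 4(2) + 2, which satisfies Hückel's 4n+2 rule.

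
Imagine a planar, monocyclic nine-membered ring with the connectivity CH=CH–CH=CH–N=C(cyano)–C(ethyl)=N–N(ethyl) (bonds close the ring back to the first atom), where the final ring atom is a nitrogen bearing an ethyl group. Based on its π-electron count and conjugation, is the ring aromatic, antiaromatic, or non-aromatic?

Every ring atom contributes a p orbital perpendicular to the ring (every atom in a ring double bond is sp² and brings one electron to the p orbital; the doubly-bonded nitrogens are pyridine-type — their lone pairs lie in the ring plane, leaving one electron in the p orbital; the pyrrole-type nitrogen donates its lone pair from the p orbital), so the π system is cyclic and fully conjugated.
Adding the contributions, 4 × 2 = 8 from the double-bond units + 2 from the N(ethyl) atom = 10.
That gives a 4n+2 count (10, n = 2).

Aromatic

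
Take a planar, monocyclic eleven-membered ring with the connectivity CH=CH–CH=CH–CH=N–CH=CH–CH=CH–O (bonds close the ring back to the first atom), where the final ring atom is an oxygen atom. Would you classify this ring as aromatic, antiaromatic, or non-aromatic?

All ring atoms are sp² and supply a p orbital to the ring (the double-bond atoms are sp², each contributing one p electron; each sp² =N– keeps its lone pair in-plane and puts one electron into the π system; the oxygen donates one lone pair from its p orbital); the conjugation is uninterrupted.
Counting π electrons: 5 × 2 = 10 from the double-bond units + 2 from the O atom = 12.
With 12 = 4·3 π electrons, Hückel's rule classifies the planar ring as antiaromatic.

Antiaromatic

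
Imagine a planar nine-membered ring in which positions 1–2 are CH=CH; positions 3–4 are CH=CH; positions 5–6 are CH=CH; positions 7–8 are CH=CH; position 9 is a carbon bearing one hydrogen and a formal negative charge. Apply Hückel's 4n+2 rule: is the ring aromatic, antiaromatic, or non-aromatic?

Check conjugation: each doubly-bonded ring atom is sp² with one p-orbital electron; the carbanion's lone pair occupies the p orbital — every position has a p orbital, so the cyclic π system is continuous.
Counting π electrons: 4 × 2 = 8 from the double-bond units + 2 from the CH(-) atom = 10.
That gives a 4n+2 count (10, n = 2).

Aromatic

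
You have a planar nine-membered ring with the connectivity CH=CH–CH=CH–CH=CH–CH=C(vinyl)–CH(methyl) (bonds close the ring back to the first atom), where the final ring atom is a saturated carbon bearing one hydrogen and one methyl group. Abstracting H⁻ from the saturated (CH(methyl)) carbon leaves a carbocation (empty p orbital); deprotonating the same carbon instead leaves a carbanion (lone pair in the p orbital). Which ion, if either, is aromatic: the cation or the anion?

In both ions every ring atom is sp² and contributes a p orbital, so both rings are fully conjugated.
Cation: 4 × 2 + 0 = 8 π electrons → 4(2), antiaromatic.
Anion: 4 × 2 + 2 = 10 π electrons → 4(2)+2, aromatic.

The anion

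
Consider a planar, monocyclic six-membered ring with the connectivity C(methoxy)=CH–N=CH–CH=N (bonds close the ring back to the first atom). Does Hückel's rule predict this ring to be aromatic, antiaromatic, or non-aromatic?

Aromatic

The p orbitals form a continuous loop: each doubly-bonded ring atom is sp² with one p-orbital electron; each =N– nitrogen is pyridine-type (lone pair in the sp² plane, one electron in the p orbital). The ring is fully conjugated.
Adding the contributions, 3 × 2 = 6 from the 3 double-bond units.
With 6 π electrons (n = 1), the Hückel 4n+2 condition holds.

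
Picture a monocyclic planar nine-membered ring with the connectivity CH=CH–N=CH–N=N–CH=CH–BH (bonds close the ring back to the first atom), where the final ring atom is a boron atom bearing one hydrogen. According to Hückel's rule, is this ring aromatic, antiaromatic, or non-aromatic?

Antiaromatic

Every ring atom contributes a p orbital perpendicular to the ring (the double-bond atoms are sp², each contributing one p electron; the doubly-bonded nitrogens are pyridine-type — their lone pairs lie in the ring plane, leaving one electron in the p orbital; the boron has an empty p orbital), so the π system is cyclic and fully conjugated.
Counting π electrons: 4 × 2 = 8 from the double-bond units + 0 from the BH atom = 8.
With 8 = 4·2 π electrons, Hückel's rule classifies the planar ring as antiaromatic.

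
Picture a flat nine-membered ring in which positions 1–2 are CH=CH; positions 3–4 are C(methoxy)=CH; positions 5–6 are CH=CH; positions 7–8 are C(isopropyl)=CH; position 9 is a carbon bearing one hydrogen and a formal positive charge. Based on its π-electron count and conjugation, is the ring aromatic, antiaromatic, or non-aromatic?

Check conjugation: each doubly-bonded ring atom is sp² with one p-orbital electron; the carbocation has an empty p orbital — every position has a p orbital, so the cyclic π system is continuous.
Tallying contributions gives 4 × 2 = 8 from the double-bond units + 0 from the CH(+) atom = 8.
A 4n π count (8, n = 2) in a planar conjugated ring means antiaromatic.

Antiaromatic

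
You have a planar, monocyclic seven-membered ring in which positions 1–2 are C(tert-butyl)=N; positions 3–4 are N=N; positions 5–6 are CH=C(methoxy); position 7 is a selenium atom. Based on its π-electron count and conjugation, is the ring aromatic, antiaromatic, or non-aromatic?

Every ring atom contributes a p orbital perpendicular to the ring (the double-bond atoms are sp², each contributing one p electron; the doubly-bonded nitrogens are pyridine-type — their lone pairs lie in the ring plane, leaving one electron in the p orbital; the selenium donates one lone pair from its p orbital), so the π system is cyclic and fully conjugated.
Adding the contributions, 3 × 2 = 6 from the double-bond units + 2 from the Se atom = 8.
A 4n π count (8, n = 2) in a planar conjugated ring means antiaromatic.

Antiaromatic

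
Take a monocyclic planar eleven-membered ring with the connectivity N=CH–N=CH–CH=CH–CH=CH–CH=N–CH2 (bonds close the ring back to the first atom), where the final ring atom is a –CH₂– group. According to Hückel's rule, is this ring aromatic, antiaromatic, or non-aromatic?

Because the tetrahedral CH₂ carbon is sp³ and has no p orbital in the ring π system at the CH2 position, the π system cannot extend all the way around the ring.
Broken conjugation rules out both aromaticity and antiaromaticity.

Non-aromatic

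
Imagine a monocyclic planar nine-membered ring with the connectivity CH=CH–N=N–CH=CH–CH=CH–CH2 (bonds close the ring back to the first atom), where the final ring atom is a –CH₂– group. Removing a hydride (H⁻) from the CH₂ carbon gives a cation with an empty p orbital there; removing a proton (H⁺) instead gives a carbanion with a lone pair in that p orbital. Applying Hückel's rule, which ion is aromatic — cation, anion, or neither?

In either ion the ring is fully conjugated: every atom, including the new sp² carbon, supplies a p orbital.
Cation: 4 × 2 + 0 = 8 π electrons → 4(2), antiaromatic.
Anion: 4 × 2 + 2 = 10 π electrons → 4(2)+2, aromatic.

The anion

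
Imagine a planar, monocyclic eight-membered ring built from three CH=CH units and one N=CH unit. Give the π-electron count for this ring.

Check conjugation: the double-bond atoms are sp², each contributing one p electron; the doubly-bonded nitrogens are pyridine-type — their lone pairs lie in the ring plane, leaving one electron in the p orbital — every position has a p orbital, so the cyclic π system is continuous.
Counting π electrons: 4 × 2 = 8 from the 4 double-bond units.

8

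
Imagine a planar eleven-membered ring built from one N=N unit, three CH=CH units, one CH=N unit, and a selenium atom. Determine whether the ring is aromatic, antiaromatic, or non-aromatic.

Antiaromatic

Check conjugation: the double-bond atoms are sp², each contributing one p electron; each sp² =N– keeps its lone pair in-plane and puts one electron into the π system; the selenium donates one lone pair from its p orbital — every position has a p orbital, so the cyclic π system is continuous.
π-electron count: 5 × 2 = 10 from the double-bond units + 2 from the Se atom = 12.
A 4n π count (12, n = 3) in a planar conjugated ring means antiaromatic.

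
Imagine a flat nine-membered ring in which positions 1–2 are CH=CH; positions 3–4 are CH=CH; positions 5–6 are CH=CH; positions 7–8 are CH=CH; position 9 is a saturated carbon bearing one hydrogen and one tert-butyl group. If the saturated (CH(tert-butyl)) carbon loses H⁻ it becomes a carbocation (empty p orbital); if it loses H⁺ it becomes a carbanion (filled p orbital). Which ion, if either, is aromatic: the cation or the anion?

The anion

In either ion the ring is fully conjugated: every atom, including the new sp² carbon, supplies a p orbital.
Cation: 4 × 2 + 0 = 8 π electrons → 4(2), antiaromatic.
Anion: 4 × 2 + 2 = 10 π electrons → 4(2)+2, aromatic.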